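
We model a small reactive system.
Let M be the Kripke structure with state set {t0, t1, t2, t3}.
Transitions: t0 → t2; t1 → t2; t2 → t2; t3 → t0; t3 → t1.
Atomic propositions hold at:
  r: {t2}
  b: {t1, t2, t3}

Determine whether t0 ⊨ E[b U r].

E[b U r]: least fixpoint, start Z0 = Sat(r) = {t2}, add states in Sat(b) with some successor in Z. Z1 = {t1, t2}; Z2 = {t1, t2, t3}; fixed.
Sat(E[b U r]) = {t1, t2, t3}
t0 ∉ Sat(E[b U r]) = {t1, t2, t3}, so the formula does not hold at t0.

No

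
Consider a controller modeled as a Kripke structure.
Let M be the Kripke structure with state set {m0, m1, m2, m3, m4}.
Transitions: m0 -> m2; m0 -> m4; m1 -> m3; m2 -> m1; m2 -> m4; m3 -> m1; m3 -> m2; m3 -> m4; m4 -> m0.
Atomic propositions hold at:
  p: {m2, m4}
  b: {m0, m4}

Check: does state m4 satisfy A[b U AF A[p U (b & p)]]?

Yes

Sat(b & p) = {m4}
A[p U (b & p)]: least fixpoint, start Z0 = Sat((b & p)) = {m4}, add states in Sat(p) with every successor in Z. Already a fixed point.
Sat(A[p U (b & p)]) = {m4}
AF A[p U (b & p)]: least fixpoint, start Z0 = {m4}, add states with every successor in Z. Already a fixed point.
Sat(AF A[p U (b & p)]) = {m4}
A[b U AF A[p U (b & p)]]: least fixpoint, start Z0 = Sat(AF A[p U (b & p)]) = {m4}, add states in Sat(b) with every successor in Z. Already a fixed point.
Sat(A[b U AF A[p U (b & p)]]) = {m4}
m4 ∈ Sat(A[b U AF A[p U (b & p)]]) = {m4}, so the formula holds at m4.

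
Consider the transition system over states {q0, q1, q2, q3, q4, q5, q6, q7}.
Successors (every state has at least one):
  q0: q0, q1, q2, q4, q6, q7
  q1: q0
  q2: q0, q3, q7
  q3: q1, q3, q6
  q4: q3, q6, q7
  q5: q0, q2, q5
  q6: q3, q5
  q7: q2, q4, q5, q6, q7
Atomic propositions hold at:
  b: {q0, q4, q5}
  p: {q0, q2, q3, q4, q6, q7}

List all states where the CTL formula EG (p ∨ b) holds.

Sat(p ∨ b) = {q0, q2, q3, q4, q5, q6, q7}
EG (p ∨ b): greatest fixpoint, start Z0 = {q0, q2, q3, q4, q5, q6, q7}, keep only states in Sat with some successor in Z. Already a fixed point.
Sat(EG (p ∨ b)) = {q0, q2, q3, q4, q5, q6, q7}

{q0, q2, q3, q4, q5, q6, q7}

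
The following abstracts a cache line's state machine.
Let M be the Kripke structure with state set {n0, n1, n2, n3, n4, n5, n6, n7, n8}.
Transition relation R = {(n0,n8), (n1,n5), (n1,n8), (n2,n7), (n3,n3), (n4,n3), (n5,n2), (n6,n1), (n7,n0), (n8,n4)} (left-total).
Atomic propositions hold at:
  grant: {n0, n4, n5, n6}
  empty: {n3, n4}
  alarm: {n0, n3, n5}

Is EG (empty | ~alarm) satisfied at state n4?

Sat(~alarm) = {n1, n2, n4, n6, n7, n8}
Sat(empty | ~alarm) = {n1, n2, n3, n4, n6, n7, n8}
EG (empty | ~alarm): greatest fixpoint, start Z0 = {n1, n2, n3, n4, n6, n7, n8}, keep only states in Sat with some successor in Z. Z1 = {n1, n2, n3, n4, n6, n8}; Z2 = {n1, n3, n4, n6, n8}; fixed.
Sat(EG (empty | ~alarm)) = {n1, n3, n4, n6, n8}
n4 ∈ Sat(EG (empty | ~alarm)) = {n1, n3, n4, n6, n8}, so the formula holds at n4.

Yes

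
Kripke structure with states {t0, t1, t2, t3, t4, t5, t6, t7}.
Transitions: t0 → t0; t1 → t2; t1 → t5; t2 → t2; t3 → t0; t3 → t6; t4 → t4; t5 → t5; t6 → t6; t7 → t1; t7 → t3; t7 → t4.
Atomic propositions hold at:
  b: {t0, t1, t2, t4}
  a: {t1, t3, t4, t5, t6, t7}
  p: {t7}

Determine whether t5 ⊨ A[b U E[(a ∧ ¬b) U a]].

Yes

Sat(¬b) = {t3, t5, t6, t7}
Sat(a ∧ ¬b) = {t3, t5, t6, t7}
E[(a ∧ ¬b) U a]: least fixpoint, start Z0 = Sat(a) = {t1, t3, t4, t5, t6, t7}, add states in Sat(a ∧ ¬b) with some successor in Z. Already a fixed point.
Sat(E[(a ∧ ¬b) U a]) = {t1, t3, t4, t5, t6, t7}
A[b U E[(a ∧ ¬b) U a]]: least fixpoint, start Z0 = Sat(E[(a ∧ ¬b) U a]) = {t1, t3, t4, t5, t6, t7}, add states in Sat(b) with every successor in Z. Already a fixed point.
Sat(A[b U E[(a ∧ ¬b) U a]]) = {t1, t3, t4, t5, t6, t7}
t5 ∈ Sat(A[b U E[(a ∧ ¬b) U a]]) = {t1, t3, t4, t5, t6, t7}, so the formula holds at t5.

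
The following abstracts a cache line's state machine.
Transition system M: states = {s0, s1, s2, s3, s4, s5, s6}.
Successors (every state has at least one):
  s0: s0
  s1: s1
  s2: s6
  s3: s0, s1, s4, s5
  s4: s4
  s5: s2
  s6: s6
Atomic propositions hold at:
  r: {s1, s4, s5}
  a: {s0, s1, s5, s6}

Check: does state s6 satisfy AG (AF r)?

AF r: least fixpoint, start Z0 = {s1, s4, s5}, add states with every successor in Z. Already a fixed point.
Sat(AF r) = {s1, s4, s5}
AG (AF r): greatest fixpoint, start Z0 = {s1, s4, s5}, keep only states in Sat with every successor in Z. Z1 = {s1, s4}; fixed.
Sat(AG (AF r)) = {s1, s4}
s6 ∉ Sat(AG (AF r)) = {s1, s4}, so the formula does not hold at s6.

No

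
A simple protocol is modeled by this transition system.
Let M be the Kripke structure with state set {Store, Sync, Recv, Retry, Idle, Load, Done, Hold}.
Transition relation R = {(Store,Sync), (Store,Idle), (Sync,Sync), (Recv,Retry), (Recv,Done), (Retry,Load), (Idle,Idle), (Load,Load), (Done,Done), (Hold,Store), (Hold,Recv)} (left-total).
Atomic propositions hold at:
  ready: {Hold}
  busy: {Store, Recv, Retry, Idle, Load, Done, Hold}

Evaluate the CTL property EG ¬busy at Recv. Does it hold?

Sat(¬busy) = {Sync}
EG ¬busy: greatest fixpoint, start Z0 = {Sync}, keep only states in Sat with some successor in Z. Already a fixed point.
Sat(EG ¬busy) = {Sync}
Recv ∉ Sat(EG ¬busy) = {Sync}, so the formula does not hold at Recv.

No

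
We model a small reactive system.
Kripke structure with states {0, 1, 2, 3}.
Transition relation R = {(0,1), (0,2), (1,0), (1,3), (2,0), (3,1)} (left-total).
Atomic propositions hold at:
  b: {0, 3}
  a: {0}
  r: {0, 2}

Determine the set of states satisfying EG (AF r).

AF r: least fixpoint, start Z0 = {0, 2}, add states with every successor in Z. Already a fixed point.
Sat(AF r) = {0, 2}
EG (AF r): greatest fixpoint, start Z0 = {0, 2}, keep only states in Sat with some successor in Z. Already a fixed point.
Sat(EG (AF r)) = {0, 2}

{0, 2}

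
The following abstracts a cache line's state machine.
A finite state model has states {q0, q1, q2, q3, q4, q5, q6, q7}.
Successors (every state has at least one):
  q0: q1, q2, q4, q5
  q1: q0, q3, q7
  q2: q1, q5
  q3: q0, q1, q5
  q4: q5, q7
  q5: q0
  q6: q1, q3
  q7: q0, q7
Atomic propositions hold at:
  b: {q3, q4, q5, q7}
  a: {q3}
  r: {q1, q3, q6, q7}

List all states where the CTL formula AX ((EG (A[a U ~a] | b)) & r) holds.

Sat(~a) = {q0, q1, q2, q4, q5, q6, q7}
A[a U ~a]: least fixpoint, start Z0 = Sat(~a) = {q0, q1, q2, q4, q5, q6, q7}, add states in Sat(a) with every successor in Z. Z1 = {q0, q1, q2, q3, q4, q5, q6, q7}; fixed.
Sat(A[a U ~a]) = {q0, q1, q2, q3, q4, q5, q6, q7}
Sat(A[a U ~a] | b) = {q0, q1, q2, q3, q4, q5, q6, q7}
EG (A[a U ~a] | b): greatest fixpoint, start Z0 = {q0, q1, q2, q3, q4, q5, q6, q7}, keep only states in Sat with some successor in Z. Already a fixed point.
Sat(EG (A[a U ~a] | b)) = {q0, q1, q2, q3, q4, q5, q6, q7}
Sat((EG (A[a U ~a] | b)) & r) = {q1, q3, q6, q7}
Sat(AX ((EG (A[a U ~a] | b)) & r)) = {s : every successor in {q1, q3, q6, q7}} = {q6}

{q6}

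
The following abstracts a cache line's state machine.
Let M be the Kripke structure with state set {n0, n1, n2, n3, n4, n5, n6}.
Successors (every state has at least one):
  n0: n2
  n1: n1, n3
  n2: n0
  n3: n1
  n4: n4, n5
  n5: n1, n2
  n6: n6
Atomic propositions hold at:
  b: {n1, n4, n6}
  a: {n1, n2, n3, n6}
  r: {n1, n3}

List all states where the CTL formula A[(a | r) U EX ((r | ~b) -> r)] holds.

Sat(a | r) = {n1, n2, n3, n6}
Sat(~b) = {n0, n2, n3, n5}
Sat(r | ~b) = {n0, n1, n2, n3, n5}
Sat((r | ~b) -> r) = {n1, n3, n4, n6}
Sat(EX ((r | ~b) -> r)) = {s : some successor in {n1, n3, n4, n6}} = {n1, n3, n4, n5, n6}
A[(a | r) U EX ((r | ~b) -> r)]: least fixpoint, start Z0 = Sat(EX ((r | ~b) -> r)) = {n1, n3, n4, n5, n6}, add states in Sat(a | r) with every successor in Z. Already a fixed point.
Sat(A[(a | r) U EX ((r | ~b) -> r)]) = {n1, n3, n4, n5, n6}

{n1, n3, n4, n5, n6}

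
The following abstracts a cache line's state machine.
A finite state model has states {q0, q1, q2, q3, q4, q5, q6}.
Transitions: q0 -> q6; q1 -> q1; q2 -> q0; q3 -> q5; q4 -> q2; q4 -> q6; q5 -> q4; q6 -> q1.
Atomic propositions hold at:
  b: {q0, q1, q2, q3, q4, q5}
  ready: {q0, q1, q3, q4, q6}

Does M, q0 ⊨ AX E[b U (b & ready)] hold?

No

Sat(b & ready) = {q0, q1, q3, q4}
E[b U (b & ready)]: least fixpoint, start Z0 = Sat((b & ready)) = {q0, q1, q3, q4}, add states in Sat(b) with some successor in Z. Z1 = {q0, q1, q2, q3, q4, q5}; fixed.
Sat(E[b U (b & ready)]) = {q0, q1, q2, q3, q4, q5}
Sat(AX E[b U (b & ready)]) = {s : every successor in {q0, q1, q2, q3, q4, q5}} = {q1, q2, q3, q5, q6}
q0 ∉ Sat(AX E[b U (b & ready)]) = {q1, q2, q3, q5, q6}, so the formula does not hold at q0.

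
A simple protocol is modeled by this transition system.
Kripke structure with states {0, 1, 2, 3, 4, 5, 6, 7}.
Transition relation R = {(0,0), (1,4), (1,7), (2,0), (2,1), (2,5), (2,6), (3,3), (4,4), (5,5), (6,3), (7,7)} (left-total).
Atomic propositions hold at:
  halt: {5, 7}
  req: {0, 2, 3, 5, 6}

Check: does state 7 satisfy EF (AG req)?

No

AG req: greatest fixpoint, start Z0 = {0, 2, 3, 5, 6}, keep only states in Sat with every successor in Z. Z1 = {0, 3, 5, 6}; fixed.
Sat(AG req) = {0, 3, 5, 6}
EF (AG req): least fixpoint, start Z0 = {0, 3, 5, 6}, add states with some successor in Z. Z1 = {0, 2, 3, 5, 6}; fixed.
Sat(EF (AG req)) = {0, 2, 3, 5, 6}
7 ∉ Sat(EF (AG req)) = {0, 2, 3, 5, 6}, so the formula does not hold at 7.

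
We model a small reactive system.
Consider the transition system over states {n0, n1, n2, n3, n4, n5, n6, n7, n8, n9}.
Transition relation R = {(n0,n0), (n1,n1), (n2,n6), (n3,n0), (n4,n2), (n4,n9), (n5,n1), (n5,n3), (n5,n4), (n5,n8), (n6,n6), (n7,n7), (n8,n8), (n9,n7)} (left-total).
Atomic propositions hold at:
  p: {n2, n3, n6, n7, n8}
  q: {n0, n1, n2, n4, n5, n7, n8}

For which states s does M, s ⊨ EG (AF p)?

{n2, n4, n6, n7, n8, n9}

AF p: least fixpoint, start Z0 = {n2, n3, n6, n7, n8}, add states with every successor in Z. Z1 = {n2, n3, n6, n7, n8, n9}; Z2 = {n2, n3, n4, n6, n7, n8, n9}; fixed.
Sat(AF p) = {n2, n3, n4, n6, n7, n8, n9}
EG (AF p): greatest fixpoint, start Z0 = {n2, n3, n4, n6, n7, n8, n9}, keep only states in Sat with some successor in Z. Z1 = {n2, n4, n6, n7, n8, n9}; fixed.
Sat(EG (AF p)) = {n2, n4, n6, n7, n8, n9}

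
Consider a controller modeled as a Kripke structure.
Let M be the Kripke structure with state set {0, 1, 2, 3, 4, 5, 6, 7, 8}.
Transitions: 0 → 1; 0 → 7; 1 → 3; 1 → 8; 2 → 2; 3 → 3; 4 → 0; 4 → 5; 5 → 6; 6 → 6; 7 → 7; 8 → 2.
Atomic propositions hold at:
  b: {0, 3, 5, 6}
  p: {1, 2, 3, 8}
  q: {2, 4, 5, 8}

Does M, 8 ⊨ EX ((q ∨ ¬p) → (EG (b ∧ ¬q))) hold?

Sat(¬p) = {0, 4, 5, 6, 7}
Sat(q ∨ ¬p) = {0, 2, 4, 5, 6, 7, 8}
Sat(¬q) = {0, 1, 3, 6, 7}
Sat(b ∧ ¬q) = {0, 3, 6}
EG (b ∧ ¬q): greatest fixpoint, start Z0 = {0, 3, 6}, keep only states in Sat with some successor in Z. Z1 = {3, 6}; fixed.
Sat(EG (b ∧ ¬q)) = {3, 6}
Sat((q ∨ ¬p) → (EG (b ∧ ¬q))) = {1, 3, 6}
Sat(EX ((q ∨ ¬p) → (EG (b ∧ ¬q)))) = {s : some successor in {1, 3, 6}} = {0, 1, 3, 5, 6}
8 ∉ Sat(EX ((q ∨ ¬p) → (EG (b ∧ ¬q)))) = {0, 1, 3, 5, 6}, so the formula does not hold at 8.

No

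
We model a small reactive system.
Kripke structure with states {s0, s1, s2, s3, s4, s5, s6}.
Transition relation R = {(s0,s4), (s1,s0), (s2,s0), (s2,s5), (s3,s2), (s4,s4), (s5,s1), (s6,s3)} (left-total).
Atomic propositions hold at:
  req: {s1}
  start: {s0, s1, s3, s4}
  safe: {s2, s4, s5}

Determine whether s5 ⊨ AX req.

Sat(AX req) = {s : every successor in {s1}} = {s5}
s5 ∈ Sat(AX req) = {s5}, so the formula holds at s5.

Yes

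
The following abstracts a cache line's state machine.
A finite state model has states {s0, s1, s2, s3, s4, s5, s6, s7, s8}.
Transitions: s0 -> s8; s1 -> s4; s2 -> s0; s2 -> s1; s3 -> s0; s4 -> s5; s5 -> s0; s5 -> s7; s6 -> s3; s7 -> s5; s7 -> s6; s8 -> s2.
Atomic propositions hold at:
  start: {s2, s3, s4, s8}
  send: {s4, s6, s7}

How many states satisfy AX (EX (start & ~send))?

2

Sat(~send) = {s0, s1, s2, s3, s5, s8}
Sat(start & ~send) = {s2, s3, s8}
Sat(EX (start & ~send)) = {s : some successor in {s2, s3, s8}} = {s0, s6, s8}
Sat(AX (EX (start & ~send))) = {s : every successor in {s0, s6, s8}} = {s0, s3}
|Sat(AX (EX (start & ~send)))| = |{s0, s3}| = 2.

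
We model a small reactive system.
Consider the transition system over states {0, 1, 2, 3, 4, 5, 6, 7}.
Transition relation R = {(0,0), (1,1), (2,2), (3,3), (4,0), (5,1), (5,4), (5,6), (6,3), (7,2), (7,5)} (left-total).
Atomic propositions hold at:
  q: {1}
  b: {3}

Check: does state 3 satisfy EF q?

No

EF q: least fixpoint, start Z0 = {1}, add states with some successor in Z. Z1 = {1, 5}; Z2 = {1, 5, 7}; fixed.
Sat(EF q) = {1, 5, 7}
3 ∉ Sat(EF q) = {1, 5, 7}, so the formula does not hold at 3.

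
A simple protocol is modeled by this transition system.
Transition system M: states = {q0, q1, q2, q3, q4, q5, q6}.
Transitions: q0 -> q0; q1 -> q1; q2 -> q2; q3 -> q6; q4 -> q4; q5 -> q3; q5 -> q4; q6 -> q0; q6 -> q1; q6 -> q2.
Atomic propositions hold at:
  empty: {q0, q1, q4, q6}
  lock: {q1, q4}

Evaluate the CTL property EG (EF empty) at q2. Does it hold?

EF empty: least fixpoint, start Z0 = {q0, q1, q4, q6}, add states with some successor in Z. Z1 = {q0, q1, q3, q4, q5, q6}; fixed.
Sat(EF empty) = {q0, q1, q3, q4, q5, q6}
EG (EF empty): greatest fixpoint, start Z0 = {q0, q1, q3, q4, q5, q6}, keep only states in Sat with some successor in Z. Already a fixed point.
Sat(EG (EF empty)) = {q0, q1, q3, q4, q5, q6}
q2 ∉ Sat(EG (EF empty)) = {q0, q1, q3, q4, q5, q6}, so the formula does not hold at q2.

No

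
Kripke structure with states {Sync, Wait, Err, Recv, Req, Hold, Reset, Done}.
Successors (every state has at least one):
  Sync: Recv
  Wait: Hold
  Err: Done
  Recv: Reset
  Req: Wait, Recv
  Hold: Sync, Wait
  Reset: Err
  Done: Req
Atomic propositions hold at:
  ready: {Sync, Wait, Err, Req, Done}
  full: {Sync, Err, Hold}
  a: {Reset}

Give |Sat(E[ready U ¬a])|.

7

Sat(¬a) = {Sync, Wait, Err, Recv, Req, Hold, Done}
E[ready U ¬a]: least fixpoint, start Z0 = Sat(¬a) = {Sync, Wait, Err, Recv, Req, Hold, Done}, add states in Sat(ready) with some successor in Z. Already a fixed point.
Sat(E[ready U ¬a]) = {Sync, Wait, Err, Recv, Req, Hold, Done}
|Sat(E[ready U ¬a])| = |{Sync, Wait, Err, Recv, Req, Hold, Done}| = 7.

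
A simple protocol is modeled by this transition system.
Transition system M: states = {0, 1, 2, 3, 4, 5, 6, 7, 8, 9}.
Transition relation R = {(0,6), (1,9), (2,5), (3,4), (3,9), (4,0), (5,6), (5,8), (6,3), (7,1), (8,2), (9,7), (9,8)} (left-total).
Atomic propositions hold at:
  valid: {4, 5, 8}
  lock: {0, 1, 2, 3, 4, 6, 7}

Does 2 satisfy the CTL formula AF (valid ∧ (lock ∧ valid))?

No

Sat(lock ∧ valid) = {4}
Sat(valid ∧ (lock ∧ valid)) = {4}
AF (valid ∧ (lock ∧ valid)): least fixpoint, start Z0 = {4}, add states with every successor in Z. Already a fixed point.
Sat(AF (valid ∧ (lock ∧ valid))) = {4}
2 ∉ Sat(AF (valid ∧ (lock ∧ valid))) = {4}, so the formula does not hold at 2.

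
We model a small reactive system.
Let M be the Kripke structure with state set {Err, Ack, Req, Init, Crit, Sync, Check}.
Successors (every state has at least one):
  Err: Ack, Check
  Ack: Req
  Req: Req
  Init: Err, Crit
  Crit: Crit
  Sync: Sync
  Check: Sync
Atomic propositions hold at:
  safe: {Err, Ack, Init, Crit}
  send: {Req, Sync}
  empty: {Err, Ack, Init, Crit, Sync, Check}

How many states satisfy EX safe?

Sat(EX safe) = {s : some successor in {Err, Ack, Init, Crit}} = {Err, Init, Crit}
|Sat(EX safe)| = |{Err, Init, Crit}| = 3.

3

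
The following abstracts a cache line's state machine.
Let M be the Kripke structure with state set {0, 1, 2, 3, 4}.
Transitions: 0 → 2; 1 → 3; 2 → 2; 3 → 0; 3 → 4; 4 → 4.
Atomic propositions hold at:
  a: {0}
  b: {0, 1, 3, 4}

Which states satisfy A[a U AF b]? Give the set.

AF b: least fixpoint, start Z0 = {0, 1, 3, 4}, add states with every successor in Z. Already a fixed point.
Sat(AF b) = {0, 1, 3, 4}
A[a U AF b]: least fixpoint, start Z0 = Sat(AF b) = {0, 1, 3, 4}, add states in Sat(a) with every successor in Z. Already a fixed point.
Sat(A[a U AF b]) = {0, 1, 3, 4}

{0, 1, 3, 4}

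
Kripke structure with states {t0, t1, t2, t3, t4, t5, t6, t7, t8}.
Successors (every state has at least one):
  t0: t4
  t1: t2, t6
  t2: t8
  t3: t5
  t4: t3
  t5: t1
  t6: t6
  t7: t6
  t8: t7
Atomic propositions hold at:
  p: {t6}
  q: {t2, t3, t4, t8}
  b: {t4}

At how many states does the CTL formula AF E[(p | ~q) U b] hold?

Sat(~q) = {t0, t1, t5, t6, t7}
Sat(p | ~q) = {t0, t1, t5, t6, t7}
E[(p | ~q) U b]: least fixpoint, start Z0 = Sat(b) = {t4}, add states in Sat(p | ~q) with some successor in Z. Z1 = {t0, t4}; fixed.
Sat(E[(p | ~q) U b]) = {t0, t4}
AF E[(p | ~q) U b]: least fixpoint, start Z0 = {t0, t4}, add states with every successor in Z. Already a fixed point.
Sat(AF E[(p | ~q) U b]) = {t0, t4}
|Sat(AF E[(p | ~q) U b])| = |{t0, t4}| = 2.

2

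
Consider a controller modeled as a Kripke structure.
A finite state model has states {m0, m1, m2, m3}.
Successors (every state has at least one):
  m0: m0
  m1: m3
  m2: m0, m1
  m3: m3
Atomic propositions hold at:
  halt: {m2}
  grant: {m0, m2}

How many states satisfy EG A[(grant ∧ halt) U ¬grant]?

Sat(grant ∧ halt) = {m2}
Sat(¬grant) = {m1, m3}
A[(grant ∧ halt) U ¬grant]: least fixpoint, start Z0 = Sat(¬grant) = {m1, m3}, add states in Sat(grant ∧ halt) with every successor in Z. Already a fixed point.
Sat(A[(grant ∧ halt) U ¬grant]) = {m1, m3}
EG A[(grant ∧ halt) U ¬grant]: greatest fixpoint, start Z0 = {m1, m3}, keep only states in Sat with some successor in Z. Already a fixed point.
Sat(EG A[(grant ∧ halt) U ¬grant]) = {m1, m3}
|Sat(EG A[(grant ∧ halt) U ¬grant])| = |{m1, m3}| = 2.

2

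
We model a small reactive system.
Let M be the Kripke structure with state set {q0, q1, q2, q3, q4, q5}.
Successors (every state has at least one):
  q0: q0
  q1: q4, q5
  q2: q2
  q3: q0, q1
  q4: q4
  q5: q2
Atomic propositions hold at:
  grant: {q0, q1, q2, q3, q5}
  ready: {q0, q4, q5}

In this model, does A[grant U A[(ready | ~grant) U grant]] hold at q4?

Sat(~grant) = {q4}
Sat(ready | ~grant) = {q0, q4, q5}
A[(ready | ~grant) U grant]: least fixpoint, start Z0 = Sat(grant) = {q0, q1, q2, q3, q5}, add states in Sat(ready | ~grant) with every successor in Z. Already a fixed point.
Sat(A[(ready | ~grant) U grant]) = {q0, q1, q2, q3, q5}
A[grant U A[(ready | ~grant) U grant]]: least fixpoint, start Z0 = Sat(A[(ready | ~grant) U grant]) = {q0, q1, q2, q3, q5}, add states in Sat(grant) with every successor in Z. Already a fixed point.
Sat(A[grant U A[(ready | ~grant) U grant]]) = {q0, q1, q2, q3, q5}
q4 ∉ Sat(A[grant U A[(ready | ~grant) U grant]]) = {q0, q1, q2, q3, q5}, so the formula does not hold at q4.

No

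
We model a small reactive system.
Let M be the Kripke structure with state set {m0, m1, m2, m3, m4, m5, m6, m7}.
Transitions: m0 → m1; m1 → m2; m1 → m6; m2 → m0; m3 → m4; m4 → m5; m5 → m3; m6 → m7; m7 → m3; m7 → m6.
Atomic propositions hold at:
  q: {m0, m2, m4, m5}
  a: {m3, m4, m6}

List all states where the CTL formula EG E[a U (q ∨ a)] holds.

{m3, m4, m5}

Sat(q ∨ a) = {m0, m2, m3, m4, m5, m6}
E[a U (q ∨ a)]: least fixpoint, start Z0 = Sat((q ∨ a)) = {m0, m2, m3, m4, m5, m6}, add states in Sat(a) with some successor in Z. Already a fixed point.
Sat(E[a U (q ∨ a)]) = {m0, m2, m3, m4, m5, m6}
EG E[a U (q ∨ a)]: greatest fixpoint, start Z0 = {m0, m2, m3, m4, m5, m6}, keep only states in Sat with some successor in Z. Z1 = {m2, m3, m4, m5}; Z2 = {m3, m4, m5}; fixed.
Sat(EG E[a U (q ∨ a)]) = {m3, m4, m5}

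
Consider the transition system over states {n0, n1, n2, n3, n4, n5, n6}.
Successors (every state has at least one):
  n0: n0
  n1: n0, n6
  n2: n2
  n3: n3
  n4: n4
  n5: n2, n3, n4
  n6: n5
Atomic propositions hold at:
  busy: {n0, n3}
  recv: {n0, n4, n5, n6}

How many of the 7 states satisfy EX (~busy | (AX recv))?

6

Sat(~busy) = {n1, n2, n4, n5, n6}
Sat(AX recv) = {s : every successor in {n0, n4, n5, n6}} = {n0, n1, n4, n6}
Sat(~busy | (AX recv)) = {n0, n1, n2, n4, n5, n6}
Sat(EX (~busy | (AX recv))) = {s : some successor in {n0, n1, n2, n4, n5, n6}} = {n0, n1, n2, n4, n5, n6}
|Sat(EX (~busy | (AX recv)))| = |{n0, n1, n2, n4, n5, n6}| = 6.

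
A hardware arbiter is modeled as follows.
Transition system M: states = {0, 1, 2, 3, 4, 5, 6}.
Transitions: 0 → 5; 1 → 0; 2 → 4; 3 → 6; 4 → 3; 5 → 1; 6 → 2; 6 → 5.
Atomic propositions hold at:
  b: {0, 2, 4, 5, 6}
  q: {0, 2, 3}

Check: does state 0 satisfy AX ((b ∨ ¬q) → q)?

Sat(¬q) = {1, 4, 5, 6}
Sat(b ∨ ¬q) = {0, 1, 2, 4, 5, 6}
Sat((b ∨ ¬q) → q) = {0, 2, 3}
Sat(AX ((b ∨ ¬q) → q)) = {s : every successor in {0, 2, 3}} = {1, 4}
0 ∉ Sat(AX ((b ∨ ¬q) → q)) = {1, 4}, so the formula does not hold at 0.

No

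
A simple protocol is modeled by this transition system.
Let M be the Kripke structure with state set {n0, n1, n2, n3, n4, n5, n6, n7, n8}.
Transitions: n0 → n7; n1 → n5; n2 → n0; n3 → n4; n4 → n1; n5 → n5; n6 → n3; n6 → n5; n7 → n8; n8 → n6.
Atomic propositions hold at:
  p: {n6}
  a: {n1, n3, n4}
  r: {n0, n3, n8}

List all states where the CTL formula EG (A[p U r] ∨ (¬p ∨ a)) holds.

{n1, n3, n4, n5}

A[p U r]: least fixpoint, start Z0 = Sat(r) = {n0, n3, n8}, add states in Sat(p) with every successor in Z. Already a fixed point.
Sat(A[p U r]) = {n0, n3, n8}
Sat(¬p) = {n0, n1, n2, n3, n4, n5, n7, n8}
Sat(¬p ∨ a) = {n0, n1, n2, n3, n4, n5, n7, n8}
Sat(A[p U r] ∨ (¬p ∨ a)) = {n0, n1, n2, n3, n4, n5, n7, n8}
EG (A[p U r] ∨ (¬p ∨ a)): greatest fixpoint, start Z0 = {n0, n1, n2, n3, n4, n5, n7, n8}, keep only states in Sat with some successor in Z. Z1 = {n0, n1, n2, n3, n4, n5, n7}; Z2 = {n0, n1, n2, n3, n4, n5}; Z3 = {n1, n2, n3, n4, n5}; Z4 = {n1, n3, n4, n5}; fixed.
Sat(EG (A[p U r] ∨ (¬p ∨ a))) = {n1, n3, n4, n5}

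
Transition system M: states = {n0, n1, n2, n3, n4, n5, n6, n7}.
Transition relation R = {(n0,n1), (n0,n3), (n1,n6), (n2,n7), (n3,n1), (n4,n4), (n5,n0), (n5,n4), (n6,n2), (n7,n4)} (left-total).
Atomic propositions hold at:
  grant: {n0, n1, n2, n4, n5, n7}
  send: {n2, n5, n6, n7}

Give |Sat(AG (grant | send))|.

5

Sat(grant | send) = {n0, n1, n2, n4, n5, n6, n7}
AG (grant | send): greatest fixpoint, start Z0 = {n0, n1, n2, n4, n5, n6, n7}, keep only states in Sat with every successor in Z. Z1 = {n1, n2, n4, n5, n6, n7}; Z2 = {n1, n2, n4, n6, n7}; fixed.
Sat(AG (grant | send)) = {n1, n2, n4, n6, n7}
|Sat(AG (grant | send))| = |{n1, n2, n4, n6, n7}| = 5.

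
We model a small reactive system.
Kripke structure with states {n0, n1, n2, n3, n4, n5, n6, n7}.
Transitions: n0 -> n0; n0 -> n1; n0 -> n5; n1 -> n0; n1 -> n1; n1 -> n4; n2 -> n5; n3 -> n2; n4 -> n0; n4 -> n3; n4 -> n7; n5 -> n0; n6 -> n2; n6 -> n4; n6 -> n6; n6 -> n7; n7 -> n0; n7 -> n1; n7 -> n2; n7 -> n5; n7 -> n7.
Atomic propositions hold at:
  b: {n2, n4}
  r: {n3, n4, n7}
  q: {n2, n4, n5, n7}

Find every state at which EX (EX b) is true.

Sat(EX b) = {s : some successor in {n2, n4}} = {n1, n3, n6, n7}
Sat(EX (EX b)) = {s : some successor in {n1, n3, n6, n7}} = {n0, n1, n4, n6, n7}

{n0, n1, n4, n6, n7}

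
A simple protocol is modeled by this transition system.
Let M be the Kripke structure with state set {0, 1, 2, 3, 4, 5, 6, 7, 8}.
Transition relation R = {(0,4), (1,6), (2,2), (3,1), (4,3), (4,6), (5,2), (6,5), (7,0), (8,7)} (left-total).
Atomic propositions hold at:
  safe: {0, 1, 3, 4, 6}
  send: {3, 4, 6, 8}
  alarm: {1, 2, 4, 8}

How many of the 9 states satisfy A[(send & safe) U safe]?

5

Sat(send & safe) = {3, 4, 6}
A[(send & safe) U safe]: least fixpoint, start Z0 = Sat(safe) = {0, 1, 3, 4, 6}, add states in Sat(send & safe) with every successor in Z. Already a fixed point.
Sat(A[(send & safe) U safe]) = {0, 1, 3, 4, 6}
|Sat(A[(send & safe) U safe])| = |{0, 1, 3, 4, 6}| = 5.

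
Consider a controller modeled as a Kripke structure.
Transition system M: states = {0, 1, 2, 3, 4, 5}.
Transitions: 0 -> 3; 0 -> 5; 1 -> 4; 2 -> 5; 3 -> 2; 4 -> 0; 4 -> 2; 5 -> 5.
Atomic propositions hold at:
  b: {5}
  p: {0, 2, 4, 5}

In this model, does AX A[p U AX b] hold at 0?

No

Sat(AX b) = {s : every successor in {5}} = {2, 5}
A[p U AX b]: least fixpoint, start Z0 = Sat(AX b) = {2, 5}, add states in Sat(p) with every successor in Z. Already a fixed point.
Sat(A[p U AX b]) = {2, 5}
Sat(AX A[p U AX b]) = {s : every successor in {2, 5}} = {2, 3, 5}
0 ∉ Sat(AX A[p U AX b]) = {2, 3, 5}, so the formula does not hold at 0.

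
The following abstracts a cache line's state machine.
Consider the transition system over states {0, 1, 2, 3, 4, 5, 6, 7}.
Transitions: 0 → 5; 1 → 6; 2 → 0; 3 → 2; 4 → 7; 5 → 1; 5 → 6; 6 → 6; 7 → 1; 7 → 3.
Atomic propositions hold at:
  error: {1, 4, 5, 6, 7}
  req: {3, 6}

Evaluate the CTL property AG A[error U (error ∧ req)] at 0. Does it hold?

No

Sat(error ∧ req) = {6}
A[error U (error ∧ req)]: least fixpoint, start Z0 = Sat((error ∧ req)) = {6}, add states in Sat(error) with every successor in Z. Z1 = {1, 6}; Z2 = {1, 5, 6}; fixed.
Sat(A[error U (error ∧ req)]) = {1, 5, 6}
AG A[error U (error ∧ req)]: greatest fixpoint, start Z0 = {1, 5, 6}, keep only states in Sat with every successor in Z. Already a fixed point.
Sat(AG A[error U (error ∧ req)]) = {1, 5, 6}
0 ∉ Sat(AG A[error U (error ∧ req)]) = {1, 5, 6}, so the formula does not hold at 0.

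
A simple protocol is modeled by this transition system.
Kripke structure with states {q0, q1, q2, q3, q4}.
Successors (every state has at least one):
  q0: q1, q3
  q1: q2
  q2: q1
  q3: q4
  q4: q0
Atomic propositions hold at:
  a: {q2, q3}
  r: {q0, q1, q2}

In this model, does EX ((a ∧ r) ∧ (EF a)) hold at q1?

Sat(a ∧ r) = {q2}
EF a: least fixpoint, start Z0 = {q2, q3}, add states with some successor in Z. Z1 = {q0, q1, q2, q3}; Z2 = {q0, q1, q2, q3, q4}; fixed.
Sat(EF a) = {q0, q1, q2, q3, q4}
Sat((a ∧ r) ∧ (EF a)) = {q2}
Sat(EX ((a ∧ r) ∧ (EF a))) = {s : some successor in {q2}} = {q1}
q1 ∈ Sat(EX ((a ∧ r) ∧ (EF a))) = {q1}, so the formula holds at q1.

Yes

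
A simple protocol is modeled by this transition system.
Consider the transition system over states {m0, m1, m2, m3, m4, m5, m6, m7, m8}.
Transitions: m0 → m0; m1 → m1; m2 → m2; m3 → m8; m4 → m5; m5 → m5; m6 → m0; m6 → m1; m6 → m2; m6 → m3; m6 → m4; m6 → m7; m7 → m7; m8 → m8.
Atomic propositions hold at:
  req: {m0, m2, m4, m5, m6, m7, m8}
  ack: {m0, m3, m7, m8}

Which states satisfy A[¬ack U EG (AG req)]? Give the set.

Sat(¬ack) = {m1, m2, m4, m5, m6}
AG req: greatest fixpoint, start Z0 = {m0, m2, m4, m5, m6, m7, m8}, keep only states in Sat with every successor in Z. Z1 = {m0, m2, m4, m5, m7, m8}; fixed.
Sat(AG req) = {m0, m2, m4, m5, m7, m8}
EG (AG req): greatest fixpoint, start Z0 = {m0, m2, m4, m5, m7, m8}, keep only states in Sat with some successor in Z. Already a fixed point.
Sat(EG (AG req)) = {m0, m2, m4, m5, m7, m8}
A[¬ack U EG (AG req)]: least fixpoint, start Z0 = Sat(EG (AG req)) = {m0, m2, m4, m5, m7, m8}, add states in Sat(¬ack) with every successor in Z. Already a fixed point.
Sat(A[¬ack U EG (AG req)]) = {m0, m2, m4, m5, m7, m8}

{m0, m2, m4, m5, m7, m8}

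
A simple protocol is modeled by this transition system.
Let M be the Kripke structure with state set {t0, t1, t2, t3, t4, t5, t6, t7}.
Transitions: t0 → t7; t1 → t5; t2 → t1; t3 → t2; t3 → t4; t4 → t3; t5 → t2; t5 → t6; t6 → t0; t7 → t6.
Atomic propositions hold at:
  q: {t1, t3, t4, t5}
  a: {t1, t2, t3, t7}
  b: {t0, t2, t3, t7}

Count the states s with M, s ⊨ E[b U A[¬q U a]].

Sat(¬q) = {t0, t2, t6, t7}
A[¬q U a]: least fixpoint, start Z0 = Sat(a) = {t1, t2, t3, t7}, add states in Sat(¬q) with every successor in Z. Z1 = {t0, t1, t2, t3, t7}; Z2 = {t0, t1, t2, t3, t6, t7}; fixed.
Sat(A[¬q U a]) = {t0, t1, t2, t3, t6, t7}
E[b U A[¬q U a]]: least fixpoint, start Z0 = Sat(A[¬q U a]) = {t0, t1, t2, t3, t6, t7}, add states in Sat(b) with some successor in Z. Already a fixed point.
Sat(E[b U A[¬q U a]]) = {t0, t1, t2, t3, t6, t7}
|Sat(E[b U A[¬q U a]])| = |{t0, t1, t2, t3, t6, t7}| = 6.

6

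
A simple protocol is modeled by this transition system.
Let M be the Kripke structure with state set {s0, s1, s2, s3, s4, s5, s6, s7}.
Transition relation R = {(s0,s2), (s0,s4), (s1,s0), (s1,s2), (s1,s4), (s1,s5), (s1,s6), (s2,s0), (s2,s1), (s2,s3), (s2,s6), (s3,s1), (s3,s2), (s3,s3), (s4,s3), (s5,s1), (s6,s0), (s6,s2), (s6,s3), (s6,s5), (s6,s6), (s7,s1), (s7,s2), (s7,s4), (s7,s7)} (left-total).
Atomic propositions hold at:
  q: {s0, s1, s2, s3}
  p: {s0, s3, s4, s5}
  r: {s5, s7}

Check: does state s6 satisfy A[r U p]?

A[r U p]: least fixpoint, start Z0 = Sat(p) = {s0, s3, s4, s5}, add states in Sat(r) with every successor in Z. Already a fixed point.
Sat(A[r U p]) = {s0, s3, s4, s5}
s6 ∉ Sat(A[r U p]) = {s0, s3, s4, s5}, so the formula does not hold at s6.

No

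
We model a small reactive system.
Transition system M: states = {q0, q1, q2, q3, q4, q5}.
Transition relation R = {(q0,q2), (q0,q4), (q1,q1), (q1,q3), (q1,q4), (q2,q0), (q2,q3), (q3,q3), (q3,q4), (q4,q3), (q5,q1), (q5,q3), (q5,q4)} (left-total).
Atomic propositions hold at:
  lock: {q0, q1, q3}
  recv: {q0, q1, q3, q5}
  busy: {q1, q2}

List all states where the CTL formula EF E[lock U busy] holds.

E[lock U busy]: least fixpoint, start Z0 = Sat(busy) = {q1, q2}, add states in Sat(lock) with some successor in Z. Z1 = {q0, q1, q2}; fixed.
Sat(E[lock U busy]) = {q0, q1, q2}
EF E[lock U busy]: least fixpoint, start Z0 = {q0, q1, q2}, add states with some successor in Z. Z1 = {q0, q1, q2, q5}; fixed.
Sat(EF E[lock U busy]) = {q0, q1, q2, q5}

{q0, q1, q2, q5}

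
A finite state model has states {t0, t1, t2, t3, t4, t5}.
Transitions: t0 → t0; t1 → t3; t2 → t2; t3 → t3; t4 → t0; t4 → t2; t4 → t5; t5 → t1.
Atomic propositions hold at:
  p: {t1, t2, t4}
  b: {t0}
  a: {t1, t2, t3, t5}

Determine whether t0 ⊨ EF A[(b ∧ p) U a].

Sat(b ∧ p) = ∅
A[(b ∧ p) U a]: least fixpoint, start Z0 = Sat(a) = {t1, t2, t3, t5}, add states in Sat(b ∧ p) with every successor in Z. Already a fixed point.
Sat(A[(b ∧ p) U a]) = {t1, t2, t3, t5}
EF A[(b ∧ p) U a]: least fixpoint, start Z0 = {t1, t2, t3, t5}, add states with some successor in Z. Z1 = {t1, t2, t3, t4, t5}; fixed.
Sat(EF A[(b ∧ p) U a]) = {t1, t2, t3, t4, t5}
t0 ∉ Sat(EF A[(b ∧ p) U a]) = {t1, t2, t3, t4, t5}, so the formula does not hold at t0.

No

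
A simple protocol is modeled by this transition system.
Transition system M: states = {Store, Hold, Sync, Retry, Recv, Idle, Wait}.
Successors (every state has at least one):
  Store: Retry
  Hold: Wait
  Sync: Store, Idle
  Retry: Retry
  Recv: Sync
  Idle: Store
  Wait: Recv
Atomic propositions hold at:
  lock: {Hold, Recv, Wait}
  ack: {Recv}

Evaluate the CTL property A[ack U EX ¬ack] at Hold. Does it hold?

Sat(¬ack) = {Store, Hold, Sync, Retry, Idle, Wait}
Sat(EX ¬ack) = {s : some successor in {Store, Hold, Sync, Retry, Idle, Wait}} = {Store, Hold, Sync, Retry, Recv, Idle}
A[ack U EX ¬ack]: least fixpoint, start Z0 = Sat(EX ¬ack) = {Store, Hold, Sync, Retry, Recv, Idle}, add states in Sat(ack) with every successor in Z. Already a fixed point.
Sat(A[ack U EX ¬ack]) = {Store, Hold, Sync, Retry, Recv, Idle}
Hold ∈ Sat(A[ack U EX ¬ack]) = {Store, Hold, Sync, Retry, Recv, Idle}, so the formula holds at Hold.

Yes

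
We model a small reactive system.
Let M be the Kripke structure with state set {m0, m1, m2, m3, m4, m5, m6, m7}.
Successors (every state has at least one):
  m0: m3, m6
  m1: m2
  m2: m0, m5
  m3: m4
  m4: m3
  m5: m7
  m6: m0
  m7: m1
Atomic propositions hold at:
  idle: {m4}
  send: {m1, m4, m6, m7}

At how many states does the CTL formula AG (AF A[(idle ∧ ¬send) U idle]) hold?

Sat(¬send) = {m0, m2, m3, m5}
Sat(idle ∧ ¬send) = ∅
A[(idle ∧ ¬send) U idle]: least fixpoint, start Z0 = Sat(idle) = {m4}, add states in Sat(idle ∧ ¬send) with every successor in Z. Already a fixed point.
Sat(A[(idle ∧ ¬send) U idle]) = {m4}
AF A[(idle ∧ ¬send) U idle]: least fixpoint, start Z0 = {m4}, add states with every successor in Z. Z1 = {m3, m4}; fixed.
Sat(AF A[(idle ∧ ¬send) U idle]) = {m3, m4}
AG (AF A[(idle ∧ ¬send) U idle]): greatest fixpoint, start Z0 = {m3, m4}, keep only states in Sat with every successor in Z. Already a fixed point.
Sat(AG (AF A[(idle ∧ ¬send) U idle])) = {m3, m4}
|Sat(AG (AF A[(idle ∧ ¬send) U idle]))| = |{m3, m4}| = 2.

2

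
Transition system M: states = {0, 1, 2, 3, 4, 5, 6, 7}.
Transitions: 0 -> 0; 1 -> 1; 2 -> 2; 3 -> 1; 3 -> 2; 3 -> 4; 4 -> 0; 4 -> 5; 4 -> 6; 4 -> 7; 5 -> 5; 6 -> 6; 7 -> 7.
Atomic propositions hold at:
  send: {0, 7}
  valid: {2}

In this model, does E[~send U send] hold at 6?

No

Sat(~send) = {1, 2, 3, 4, 5, 6}
E[~send U send]: least fixpoint, start Z0 = Sat(send) = {0, 7}, add states in Sat(~send) with some successor in Z. Z1 = {0, 4, 7}; Z2 = {0, 3, 4, 7}; fixed.
Sat(E[~send U send]) = {0, 3, 4, 7}
6 ∉ Sat(E[~send U send]) = {0, 3, 4, 7}, so the formula does not hold at 6.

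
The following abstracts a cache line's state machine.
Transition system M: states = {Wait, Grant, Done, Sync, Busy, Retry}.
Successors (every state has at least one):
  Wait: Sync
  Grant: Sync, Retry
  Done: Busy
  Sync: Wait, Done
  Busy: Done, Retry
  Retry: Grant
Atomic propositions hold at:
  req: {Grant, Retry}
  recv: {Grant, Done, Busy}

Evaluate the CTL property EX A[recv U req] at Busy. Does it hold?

A[recv U req]: least fixpoint, start Z0 = Sat(req) = {Grant, Retry}, add states in Sat(recv) with every successor in Z. Already a fixed point.
Sat(A[recv U req]) = {Grant, Retry}
Sat(EX A[recv U req]) = {s : some successor in {Grant, Retry}} = {Grant, Busy, Retry}
Busy ∈ Sat(EX A[recv U req]) = {Grant, Busy, Retry}, so the formula holds at Busy.

Yes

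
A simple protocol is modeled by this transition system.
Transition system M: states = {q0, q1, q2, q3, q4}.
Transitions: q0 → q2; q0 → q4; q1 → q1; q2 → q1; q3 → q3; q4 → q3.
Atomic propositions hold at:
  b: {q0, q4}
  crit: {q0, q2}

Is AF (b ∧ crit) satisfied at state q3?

Sat(b ∧ crit) = {q0}
AF (b ∧ crit): least fixpoint, start Z0 = {q0}, add states with every successor in Z. Already a fixed point.
Sat(AF (b ∧ crit)) = {q0}
q3 ∉ Sat(AF (b ∧ crit)) = {q0}, so the formula does not hold at q3.

No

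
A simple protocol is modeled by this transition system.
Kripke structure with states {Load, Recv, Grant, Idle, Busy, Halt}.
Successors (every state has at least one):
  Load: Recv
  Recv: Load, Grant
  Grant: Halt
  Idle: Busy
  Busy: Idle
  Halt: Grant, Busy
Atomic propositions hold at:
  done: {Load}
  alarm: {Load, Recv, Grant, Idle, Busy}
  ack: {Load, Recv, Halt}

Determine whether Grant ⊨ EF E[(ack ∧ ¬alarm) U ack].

Sat(¬alarm) = {Halt}
Sat(ack ∧ ¬alarm) = {Halt}
E[(ack ∧ ¬alarm) U ack]: least fixpoint, start Z0 = Sat(ack) = {Load, Recv, Halt}, add states in Sat(ack ∧ ¬alarm) with some successor in Z. Already a fixed point.
Sat(E[(ack ∧ ¬alarm) U ack]) = {Load, Recv, Halt}
EF E[(ack ∧ ¬alarm) U ack]: least fixpoint, start Z0 = {Load, Recv, Halt}, add states with some successor in Z. Z1 = {Load, Recv, Grant, Halt}; fixed.
Sat(EF E[(ack ∧ ¬alarm) U ack]) = {Load, Recv, Grant, Halt}
Grant ∈ Sat(EF E[(ack ∧ ¬alarm) U ack]) = {Load, Recv, Grant, Halt}, so the formula holds at Grant.

Yes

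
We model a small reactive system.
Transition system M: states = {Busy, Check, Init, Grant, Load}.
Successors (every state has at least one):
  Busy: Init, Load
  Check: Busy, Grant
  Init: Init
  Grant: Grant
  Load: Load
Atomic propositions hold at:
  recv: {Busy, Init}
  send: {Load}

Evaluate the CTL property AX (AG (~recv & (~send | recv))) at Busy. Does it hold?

Sat(~recv) = {Check, Grant, Load}
Sat(~send) = {Busy, Check, Init, Grant}
Sat(~send | recv) = {Busy, Check, Init, Grant}
Sat(~recv & (~send | recv)) = {Check, Grant}
AG (~recv & (~send | recv)): greatest fixpoint, start Z0 = {Check, Grant}, keep only states in Sat with every successor in Z. Z1 = {Grant}; fixed.
Sat(AG (~recv & (~send | recv))) = {Grant}
Sat(AX (AG (~recv & (~send | recv)))) = {s : every successor in {Grant}} = {Grant}
Busy ∉ Sat(AX (AG (~recv & (~send | recv)))) = {Grant}, so the formula does not hold at Busy.

No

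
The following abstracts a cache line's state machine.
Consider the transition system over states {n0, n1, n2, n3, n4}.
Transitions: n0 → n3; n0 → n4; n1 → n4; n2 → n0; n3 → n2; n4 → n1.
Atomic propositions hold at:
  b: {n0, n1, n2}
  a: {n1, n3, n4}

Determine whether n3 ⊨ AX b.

Sat(AX b) = {s : every successor in {n0, n1, n2}} = {n2, n3, n4}
n3 ∈ Sat(AX b) = {n2, n3, n4}, so the formula holds at n3.

Yes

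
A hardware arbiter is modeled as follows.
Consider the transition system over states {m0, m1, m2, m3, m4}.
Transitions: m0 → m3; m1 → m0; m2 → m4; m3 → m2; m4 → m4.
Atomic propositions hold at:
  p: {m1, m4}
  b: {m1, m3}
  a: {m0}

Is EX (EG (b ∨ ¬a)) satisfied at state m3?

Yes

Sat(¬a) = {m1, m2, m3, m4}
Sat(b ∨ ¬a) = {m1, m2, m3, m4}
EG (b ∨ ¬a): greatest fixpoint, start Z0 = {m1, m2, m3, m4}, keep only states in Sat with some successor in Z. Z1 = {m2, m3, m4}; fixed.
Sat(EG (b ∨ ¬a)) = {m2, m3, m4}
Sat(EX (EG (b ∨ ¬a))) = {s : some successor in {m2, m3, m4}} = {m0, m2, m3, m4}
m3 ∈ Sat(EX (EG (b ∨ ¬a))) = {m0, m2, m3, m4}, so the formula holds at m3.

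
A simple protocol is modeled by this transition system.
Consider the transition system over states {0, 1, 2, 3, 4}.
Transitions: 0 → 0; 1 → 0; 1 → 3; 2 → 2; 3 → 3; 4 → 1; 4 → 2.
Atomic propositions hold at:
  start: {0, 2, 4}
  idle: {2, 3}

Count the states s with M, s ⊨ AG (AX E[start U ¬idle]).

Sat(¬idle) = {0, 1, 4}
E[start U ¬idle]: least fixpoint, start Z0 = Sat(¬idle) = {0, 1, 4}, add states in Sat(start) with some successor in Z. Already a fixed point.
Sat(E[start U ¬idle]) = {0, 1, 4}
Sat(AX E[start U ¬idle]) = {s : every successor in {0, 1, 4}} = {0}
AG (AX E[start U ¬idle]): greatest fixpoint, start Z0 = {0}, keep only states in Sat with every successor in Z. Already a fixed point.
Sat(AG (AX E[start U ¬idle])) = {0}
|Sat(AG (AX E[start U ¬idle]))| = |{0}| = 1.

1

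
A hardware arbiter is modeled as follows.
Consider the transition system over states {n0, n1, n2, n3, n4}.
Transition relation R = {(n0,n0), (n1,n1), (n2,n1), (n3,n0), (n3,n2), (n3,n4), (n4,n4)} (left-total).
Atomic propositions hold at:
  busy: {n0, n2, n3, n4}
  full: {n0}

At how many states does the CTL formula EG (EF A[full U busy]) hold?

A[full U busy]: least fixpoint, start Z0 = Sat(busy) = {n0, n2, n3, n4}, add states in Sat(full) with every successor in Z. Already a fixed point.
Sat(A[full U busy]) = {n0, n2, n3, n4}
EF A[full U busy]: least fixpoint, start Z0 = {n0, n2, n3, n4}, add states with some successor in Z. Already a fixed point.
Sat(EF A[full U busy]) = {n0, n2, n3, n4}
EG (EF A[full U busy]): greatest fixpoint, start Z0 = {n0, n2, n3, n4}, keep only states in Sat with some successor in Z. Z1 = {n0, n3, n4}; fixed.
Sat(EG (EF A[full U busy])) = {n0, n3, n4}
|Sat(EG (EF A[full U busy]))| = |{n0, n3, n4}| = 3.

3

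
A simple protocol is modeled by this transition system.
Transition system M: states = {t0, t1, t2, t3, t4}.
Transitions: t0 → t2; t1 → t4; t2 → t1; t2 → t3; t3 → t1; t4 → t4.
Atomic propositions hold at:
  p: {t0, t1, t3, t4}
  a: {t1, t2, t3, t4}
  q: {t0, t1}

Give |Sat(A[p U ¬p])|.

Sat(¬p) = {t2}
A[p U ¬p]: least fixpoint, start Z0 = Sat(¬p) = {t2}, add states in Sat(p) with every successor in Z. Z1 = {t0, t2}; fixed.
Sat(A[p U ¬p]) = {t0, t2}
|Sat(A[p U ¬p])| = |{t0, t2}| = 2.

2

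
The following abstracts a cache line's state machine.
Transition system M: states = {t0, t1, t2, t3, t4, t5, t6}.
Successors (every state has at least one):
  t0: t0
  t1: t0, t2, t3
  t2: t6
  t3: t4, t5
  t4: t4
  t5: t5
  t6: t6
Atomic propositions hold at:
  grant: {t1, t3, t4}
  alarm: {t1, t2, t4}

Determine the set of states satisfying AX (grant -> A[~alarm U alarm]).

Sat(~alarm) = {t0, t3, t5, t6}
A[~alarm U alarm]: least fixpoint, start Z0 = Sat(alarm) = {t1, t2, t4}, add states in Sat(~alarm) with every successor in Z. Already a fixed point.
Sat(A[~alarm U alarm]) = {t1, t2, t4}
Sat(grant -> A[~alarm U alarm]) = {t0, t1, t2, t4, t5, t6}
Sat(AX (grant -> A[~alarm U alarm])) = {s : every successor in {t0, t1, t2, t4, t5, t6}} = {t0, t2, t3, t4, t5, t6}

{t0, t2, t3, t4, t5, t6}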